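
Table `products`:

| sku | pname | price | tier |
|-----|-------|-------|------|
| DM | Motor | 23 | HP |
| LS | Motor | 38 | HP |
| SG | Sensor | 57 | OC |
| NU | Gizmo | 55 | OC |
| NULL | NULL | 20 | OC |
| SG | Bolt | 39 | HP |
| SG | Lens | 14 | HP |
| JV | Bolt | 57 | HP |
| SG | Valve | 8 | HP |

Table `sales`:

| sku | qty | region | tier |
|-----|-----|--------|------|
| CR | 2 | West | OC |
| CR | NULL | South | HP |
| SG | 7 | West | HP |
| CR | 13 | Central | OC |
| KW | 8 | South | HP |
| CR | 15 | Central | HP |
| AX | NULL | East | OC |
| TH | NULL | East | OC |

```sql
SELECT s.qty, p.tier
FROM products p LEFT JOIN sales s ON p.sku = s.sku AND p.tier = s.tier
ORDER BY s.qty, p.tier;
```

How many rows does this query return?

9

LEFT JOIN keeps every row from `products`; unmatched rows get NULL for `sales`'s columns.
Matching on p.sku = s.sku AND p.tier = s.tier. A NULL in a compared column never satisfies the condition.
Matched pairs: 3; unmatched p rows kept: 6.
Total: 3 matched + 6 padded = 9 rows.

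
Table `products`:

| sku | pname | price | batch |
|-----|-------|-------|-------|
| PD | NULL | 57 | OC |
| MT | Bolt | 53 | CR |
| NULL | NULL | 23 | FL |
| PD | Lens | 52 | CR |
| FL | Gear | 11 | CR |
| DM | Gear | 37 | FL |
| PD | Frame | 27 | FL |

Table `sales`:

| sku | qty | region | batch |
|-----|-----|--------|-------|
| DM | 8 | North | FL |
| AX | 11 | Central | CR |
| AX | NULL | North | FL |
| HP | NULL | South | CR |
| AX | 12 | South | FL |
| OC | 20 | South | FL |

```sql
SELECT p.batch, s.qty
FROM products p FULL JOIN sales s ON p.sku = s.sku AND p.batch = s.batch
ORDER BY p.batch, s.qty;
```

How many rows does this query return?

12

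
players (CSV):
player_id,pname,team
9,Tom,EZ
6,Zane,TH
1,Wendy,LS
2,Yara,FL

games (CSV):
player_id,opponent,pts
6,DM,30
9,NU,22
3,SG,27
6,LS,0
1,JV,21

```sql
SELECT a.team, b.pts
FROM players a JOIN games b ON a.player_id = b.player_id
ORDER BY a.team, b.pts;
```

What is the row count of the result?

4

INNER JOIN keeps only pairs where the ON condition holds.
Matching on a.player_id = b.player_id.
- a[0] player_id=9 → 1 match(es) in b → 1 row(s).
- a[1] player_id=6 → 2 match(es) in b → 2 row(s).
- a[2] player_id=1 → 1 match(es) in b → 1 row(s).
- a[3] player_id=2 → no match; dropped.
Total: 4 rows.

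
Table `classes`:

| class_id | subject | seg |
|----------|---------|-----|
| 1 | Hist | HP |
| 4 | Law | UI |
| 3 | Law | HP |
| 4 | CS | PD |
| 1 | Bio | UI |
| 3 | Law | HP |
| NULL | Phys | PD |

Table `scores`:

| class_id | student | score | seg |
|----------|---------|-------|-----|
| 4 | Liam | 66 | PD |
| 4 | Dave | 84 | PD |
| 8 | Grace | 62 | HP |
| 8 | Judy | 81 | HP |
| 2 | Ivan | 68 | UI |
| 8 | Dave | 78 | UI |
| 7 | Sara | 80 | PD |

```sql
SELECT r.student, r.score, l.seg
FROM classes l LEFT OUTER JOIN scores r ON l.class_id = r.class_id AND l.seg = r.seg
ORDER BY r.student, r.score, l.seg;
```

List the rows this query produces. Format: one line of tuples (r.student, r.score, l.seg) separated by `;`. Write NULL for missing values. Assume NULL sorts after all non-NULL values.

LEFT JOIN keeps every row from `classes`; unmatched rows get NULL for `scores`'s columns.
Matching on l.class_id = r.class_id AND l.seg = r.seg. A NULL in a compared column never satisfies the condition.
- class_id=1, seg=HP: no r row matches, row kept with r columns NULL.
- class_id=4, seg=UI: no r row matches, row kept with r columns NULL.
- class_id=3, seg=HP: no r row matches, row kept with r columns NULL.
- class_id=4, seg=PD: 2 matching r row(s), so 2 row(s) emitted.
- class_id=1, seg=UI: no r row matches, row kept with r columns NULL.
- class_id=3, seg=HP: no r row matches, row kept with r columns NULL.
- class_id=NULL, seg=PD: no r row matches, row kept with r columns NULL.
After projecting and ordering:
r.student | r.score | l.seg
Dave | 84 | PD
Liam | 66 | PD
NULL | NULL | HP
NULL | NULL | HP
NULL | NULL | HP
NULL | NULL | PD
NULL | NULL | UI
NULL | NULL | UI

(Dave, 84, PD); (Liam, 66, PD); (NULL, NULL, HP); (NULL, NULL, HP); (NULL, NULL, HP); (NULL, NULL, PD); (NULL, NULL, UI); (NULL, NULL, UI)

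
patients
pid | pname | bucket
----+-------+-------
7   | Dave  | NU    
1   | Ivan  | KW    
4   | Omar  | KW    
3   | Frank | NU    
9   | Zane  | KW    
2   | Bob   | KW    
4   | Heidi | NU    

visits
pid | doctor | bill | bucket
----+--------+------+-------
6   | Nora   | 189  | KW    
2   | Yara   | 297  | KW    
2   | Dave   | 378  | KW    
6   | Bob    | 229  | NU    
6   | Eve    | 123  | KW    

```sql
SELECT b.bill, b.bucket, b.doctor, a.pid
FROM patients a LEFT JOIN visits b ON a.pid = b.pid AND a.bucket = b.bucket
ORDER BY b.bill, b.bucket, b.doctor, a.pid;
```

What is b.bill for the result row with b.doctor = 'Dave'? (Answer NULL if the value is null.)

378

LEFT JOIN keeps every row from `patients`; unmatched rows get NULL for `visits`'s columns.
Matching on a.pid = b.pid AND a.bucket = b.bucket.
Matched pairs: 2; unmatched a rows kept: 6.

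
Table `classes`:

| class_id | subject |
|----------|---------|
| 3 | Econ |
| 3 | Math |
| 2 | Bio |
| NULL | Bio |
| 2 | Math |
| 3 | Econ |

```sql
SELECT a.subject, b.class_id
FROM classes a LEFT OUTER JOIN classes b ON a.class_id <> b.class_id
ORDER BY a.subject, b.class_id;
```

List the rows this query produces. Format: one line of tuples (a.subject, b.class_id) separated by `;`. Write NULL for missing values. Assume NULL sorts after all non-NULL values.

LEFT JOIN keeps every row from `classes a`; unmatched rows get NULL for `classes b`'s columns.
Matching on a.class_id <> b.class_id. A NULL in a compared column never satisfies the condition.
- a row (class_id=3): matches 2 b row(s) → 2 output row(s).
- a row (class_id=3): matches 2 b row(s) → 2 output row(s).
- a row (class_id=2): matches 3 b row(s) → 3 output row(s).
- a row (class_id=NULL): no match → kept, b columns NULL.
- a row (class_id=2): matches 3 b row(s) → 3 output row(s).
- a row (class_id=3): matches 2 b row(s) → 2 output row(s).

(Bio, 3); (Bio, 3); (Bio, 3); (Bio, NULL); (Econ, 2); (Econ, 2); (Econ, 2); (Econ, 2); (Math, 2); (Math, 2); (Math, 3); (Math, 3); (Math, 3)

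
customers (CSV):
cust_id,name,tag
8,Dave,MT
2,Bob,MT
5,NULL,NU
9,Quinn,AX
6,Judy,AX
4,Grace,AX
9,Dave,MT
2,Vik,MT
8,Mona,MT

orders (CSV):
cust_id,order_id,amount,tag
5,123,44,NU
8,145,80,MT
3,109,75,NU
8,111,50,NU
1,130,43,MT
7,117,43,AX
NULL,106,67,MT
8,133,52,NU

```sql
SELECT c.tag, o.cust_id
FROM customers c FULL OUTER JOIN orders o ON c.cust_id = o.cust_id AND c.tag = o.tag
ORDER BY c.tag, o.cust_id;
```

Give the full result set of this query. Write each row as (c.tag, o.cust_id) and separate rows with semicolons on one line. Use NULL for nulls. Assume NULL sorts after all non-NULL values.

(AX, NULL); (AX, NULL); (AX, NULL); (MT, 8); (MT, 8); (MT, NULL); (MT, NULL); (MT, NULL); (NU, 5); (NULL, 1); (NULL, 3); (NULL, 7); (NULL, 8); (NULL, 8); (NULL, NULL)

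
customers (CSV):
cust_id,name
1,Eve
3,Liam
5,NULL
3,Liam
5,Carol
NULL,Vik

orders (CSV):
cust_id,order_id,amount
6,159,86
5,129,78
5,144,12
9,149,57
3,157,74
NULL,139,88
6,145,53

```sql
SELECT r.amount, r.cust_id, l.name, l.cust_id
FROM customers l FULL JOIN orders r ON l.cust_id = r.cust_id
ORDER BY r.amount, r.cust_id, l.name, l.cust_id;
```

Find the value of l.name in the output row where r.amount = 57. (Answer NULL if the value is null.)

FULL OUTER JOIN keeps every row from both sides; unmatched rows get NULL for the other side's columns.
Matching on l.cust_id = r.cust_id. A NULL in a compared column never satisfies the condition.
- cust_id=1: no r row matches, row kept with r columns NULL.
- cust_id=3: 1 matching r row(s), so 1 row(s) emitted.
- cust_id=5: 2 matching r row(s), so 2 row(s) emitted.
- cust_id=3: 1 matching r row(s), so 1 row(s) emitted.
- cust_id=5: 2 matching r row(s), so 2 row(s) emitted.
- cust_id=NULL: no r row matches, row kept with r columns NULL.
- 4 r row(s) had no l match → kept, l columns NULL.

NULL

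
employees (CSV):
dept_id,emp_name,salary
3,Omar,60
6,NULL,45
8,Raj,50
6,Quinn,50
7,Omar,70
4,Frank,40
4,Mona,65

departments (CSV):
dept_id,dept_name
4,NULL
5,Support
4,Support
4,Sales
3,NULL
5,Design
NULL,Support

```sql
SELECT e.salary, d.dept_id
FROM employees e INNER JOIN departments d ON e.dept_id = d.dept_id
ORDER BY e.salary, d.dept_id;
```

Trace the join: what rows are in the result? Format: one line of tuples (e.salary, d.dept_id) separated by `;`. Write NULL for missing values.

INNER JOIN keeps only pairs where the ON condition holds.
Matching on e.dept_id = d.dept_id. A NULL in a compared column never satisfies the condition.
- e[0] dept_id=3 → 1 match(es) in d → 1 row(s).
- e[1] dept_id=6 → no match; dropped.
- e[2] dept_id=8 → no match; dropped.
- e[3] dept_id=6 → no match; dropped.
- e[4] dept_id=7 → no match; dropped.
- e[5] dept_id=4 → 3 match(es) in d → 3 row(s).
- e[6] dept_id=4 → 3 match(es) in d → 3 row(s).
After projecting and ordering:
e.salary | d.dept_id
40 | 4
40 | 4
40 | 4
60 | 3
65 | 4
65 | 4
65 | 4

(40, 4); (40, 4); (40, 4); (60, 3); (65, 4); (65, 4); (65, 4)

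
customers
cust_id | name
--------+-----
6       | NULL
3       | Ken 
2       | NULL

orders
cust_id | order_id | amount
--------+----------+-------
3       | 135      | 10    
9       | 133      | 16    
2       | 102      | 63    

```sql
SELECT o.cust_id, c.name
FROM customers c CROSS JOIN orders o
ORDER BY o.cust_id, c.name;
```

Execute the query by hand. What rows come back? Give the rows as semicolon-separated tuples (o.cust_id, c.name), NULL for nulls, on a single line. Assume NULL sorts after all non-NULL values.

CROSS JOIN pairs every row of `customers` with every row of `orders`: 3 × 3 = 9 rows.

(2, Ken); (2, NULL); (2, NULL); (3, Ken); (3, NULL); (3, NULL); (9, Ken); (9, NULL); (9, NULL)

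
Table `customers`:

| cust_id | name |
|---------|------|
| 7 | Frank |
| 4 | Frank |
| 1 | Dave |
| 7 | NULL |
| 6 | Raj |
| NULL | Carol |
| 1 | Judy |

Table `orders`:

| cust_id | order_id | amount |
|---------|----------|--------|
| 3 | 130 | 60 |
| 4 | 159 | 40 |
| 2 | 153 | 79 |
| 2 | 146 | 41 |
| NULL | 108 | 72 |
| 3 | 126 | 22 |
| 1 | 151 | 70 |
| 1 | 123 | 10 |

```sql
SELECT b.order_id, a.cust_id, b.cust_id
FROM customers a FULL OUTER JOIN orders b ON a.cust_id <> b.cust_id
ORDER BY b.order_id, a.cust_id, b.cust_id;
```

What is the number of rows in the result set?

39

FULL OUTER JOIN keeps every row from both sides; unmatched rows get NULL for the other side's columns.
Matching on a.cust_id <> b.cust_id. A NULL in a compared column never satisfies the condition.
Matched pairs: 37; unmatched a rows kept: 1; unmatched b rows kept: 1.
Total: 37 matched + 2 padded = 39 rows.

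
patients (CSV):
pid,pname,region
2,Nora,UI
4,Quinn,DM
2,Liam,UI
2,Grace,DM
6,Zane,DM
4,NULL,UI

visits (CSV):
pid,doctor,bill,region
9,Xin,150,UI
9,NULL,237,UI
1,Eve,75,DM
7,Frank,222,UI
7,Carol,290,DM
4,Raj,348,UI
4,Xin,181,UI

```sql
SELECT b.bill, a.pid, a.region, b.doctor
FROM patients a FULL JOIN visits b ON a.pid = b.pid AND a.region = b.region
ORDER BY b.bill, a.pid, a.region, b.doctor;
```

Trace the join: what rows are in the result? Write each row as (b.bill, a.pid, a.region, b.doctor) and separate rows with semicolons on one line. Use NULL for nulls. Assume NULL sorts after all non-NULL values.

(75, NULL, NULL, Eve); (150, NULL, NULL, Xin); (181, 4, UI, Xin); (222, NULL, NULL, Frank); (237, NULL, NULL, NULL); (290, NULL, NULL, Carol); (348, 4, UI, Raj); (NULL, 2, DM, NULL); (NULL, 2, UI, NULL); (NULL, 2, UI, NULL); (NULL, 4, DM, NULL); (NULL, 6, DM, NULL)

FULL OUTER JOIN keeps every row from both sides; unmatched rows get NULL for the other side's columns.
Matching on a.pid = b.pid AND a.region = b.region.
- a[0] pid=2, region=UI → no match; kept with NULLs on the b side.
- a[1] pid=4, region=DM → no match; kept with NULLs on the b side.
- a[2] pid=2, region=UI → no match; kept with NULLs on the b side.
- a[3] pid=2, region=DM → no match; kept with NULLs on the b side.
- a[4] pid=6, region=DM → no match; kept with NULLs on the b side.
- a[5] pid=4, region=UI → 2 match(es) in b → 2 row(s).
- 5 b row(s) had no a match → kept, a columns NULL.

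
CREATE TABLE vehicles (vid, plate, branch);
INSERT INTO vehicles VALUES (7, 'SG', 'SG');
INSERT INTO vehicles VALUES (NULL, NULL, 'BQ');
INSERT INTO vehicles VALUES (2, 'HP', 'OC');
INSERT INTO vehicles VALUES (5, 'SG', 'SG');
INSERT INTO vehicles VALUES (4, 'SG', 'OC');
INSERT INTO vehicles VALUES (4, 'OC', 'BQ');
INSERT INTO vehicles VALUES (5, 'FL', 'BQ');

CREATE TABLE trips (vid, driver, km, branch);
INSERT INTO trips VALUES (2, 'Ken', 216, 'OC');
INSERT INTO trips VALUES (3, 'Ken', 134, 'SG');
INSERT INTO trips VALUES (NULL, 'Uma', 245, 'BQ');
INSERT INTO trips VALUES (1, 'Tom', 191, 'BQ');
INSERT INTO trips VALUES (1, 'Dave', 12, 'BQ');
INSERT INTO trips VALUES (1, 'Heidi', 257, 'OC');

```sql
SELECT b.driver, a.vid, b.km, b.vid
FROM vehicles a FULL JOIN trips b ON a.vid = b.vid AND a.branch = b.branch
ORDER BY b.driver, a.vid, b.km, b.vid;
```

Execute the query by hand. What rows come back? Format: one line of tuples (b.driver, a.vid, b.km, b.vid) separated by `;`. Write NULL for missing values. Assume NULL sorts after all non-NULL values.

FULL OUTER JOIN keeps every row from both sides; unmatched rows get NULL for the other side's columns.
Matching on a.vid = b.vid AND a.branch = b.branch. A NULL in a compared column never satisfies the condition.
Matched pairs: 1; unmatched a rows kept: 6; unmatched b rows kept: 5.

(Dave, NULL, 12, 1); (Heidi, NULL, 257, 1); (Ken, 2, 216, 2); (Ken, NULL, 134, 3); (Tom, NULL, 191, 1); (Uma, NULL, 245, NULL); (NULL, 4, NULL, NULL); (NULL, 4, NULL, NULL); (NULL, 5, NULL, NULL); (NULL, 5, NULL, NULL); (NULL, 7, NULL, NULL); (NULL, NULL, NULL, NULL)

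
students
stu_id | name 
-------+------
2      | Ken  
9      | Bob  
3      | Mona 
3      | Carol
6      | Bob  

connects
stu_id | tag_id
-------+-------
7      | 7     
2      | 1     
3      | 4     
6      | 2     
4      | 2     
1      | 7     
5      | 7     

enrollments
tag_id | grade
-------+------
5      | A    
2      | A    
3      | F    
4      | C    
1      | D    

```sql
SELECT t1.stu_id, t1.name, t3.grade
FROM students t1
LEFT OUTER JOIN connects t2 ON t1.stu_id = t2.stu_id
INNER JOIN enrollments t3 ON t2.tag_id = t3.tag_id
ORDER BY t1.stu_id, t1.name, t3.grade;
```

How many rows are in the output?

4

Evaluate left to right. First `students t1 LEFT JOIN connects t2` on stu_id: 5 row(s).
Then INNER JOIN `enrollments t3` on tag_id: keep only rows whose t2.tag_id appears in t3.
Result: 4 row(s).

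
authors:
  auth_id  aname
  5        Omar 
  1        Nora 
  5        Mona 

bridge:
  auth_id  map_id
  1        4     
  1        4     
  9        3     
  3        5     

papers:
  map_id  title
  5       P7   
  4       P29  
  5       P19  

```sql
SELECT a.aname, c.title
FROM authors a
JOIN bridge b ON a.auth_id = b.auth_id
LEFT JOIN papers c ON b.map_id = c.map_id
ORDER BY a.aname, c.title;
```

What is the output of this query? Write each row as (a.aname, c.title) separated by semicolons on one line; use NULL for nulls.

(Nora, P29); (Nora, P29)

Evaluate left to right. First `authors a INNER JOIN bridge b` on auth_id: 2 row(s).
Then LEFT JOIN `papers c` on map_id: each of those 2 rows is kept; rows whose b.map_id has no match in c get NULL for c's columns.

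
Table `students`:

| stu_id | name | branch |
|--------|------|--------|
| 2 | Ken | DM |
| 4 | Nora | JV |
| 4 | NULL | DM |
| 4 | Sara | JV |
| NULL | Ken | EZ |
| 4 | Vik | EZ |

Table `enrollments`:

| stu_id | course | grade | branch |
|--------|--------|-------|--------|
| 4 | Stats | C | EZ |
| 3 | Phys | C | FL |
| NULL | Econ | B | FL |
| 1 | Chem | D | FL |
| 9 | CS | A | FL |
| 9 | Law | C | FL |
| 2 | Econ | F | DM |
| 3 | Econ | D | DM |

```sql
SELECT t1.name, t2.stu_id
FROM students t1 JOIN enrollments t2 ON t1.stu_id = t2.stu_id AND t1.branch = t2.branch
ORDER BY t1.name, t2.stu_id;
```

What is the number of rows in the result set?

2

INNER JOIN keeps only pairs where the ON condition holds.
Matching on t1.stu_id = t2.stu_id AND t1.branch = t2.branch. A NULL in a compared column never satisfies the condition.
Matched pairs: 2.
Total: 2 rows.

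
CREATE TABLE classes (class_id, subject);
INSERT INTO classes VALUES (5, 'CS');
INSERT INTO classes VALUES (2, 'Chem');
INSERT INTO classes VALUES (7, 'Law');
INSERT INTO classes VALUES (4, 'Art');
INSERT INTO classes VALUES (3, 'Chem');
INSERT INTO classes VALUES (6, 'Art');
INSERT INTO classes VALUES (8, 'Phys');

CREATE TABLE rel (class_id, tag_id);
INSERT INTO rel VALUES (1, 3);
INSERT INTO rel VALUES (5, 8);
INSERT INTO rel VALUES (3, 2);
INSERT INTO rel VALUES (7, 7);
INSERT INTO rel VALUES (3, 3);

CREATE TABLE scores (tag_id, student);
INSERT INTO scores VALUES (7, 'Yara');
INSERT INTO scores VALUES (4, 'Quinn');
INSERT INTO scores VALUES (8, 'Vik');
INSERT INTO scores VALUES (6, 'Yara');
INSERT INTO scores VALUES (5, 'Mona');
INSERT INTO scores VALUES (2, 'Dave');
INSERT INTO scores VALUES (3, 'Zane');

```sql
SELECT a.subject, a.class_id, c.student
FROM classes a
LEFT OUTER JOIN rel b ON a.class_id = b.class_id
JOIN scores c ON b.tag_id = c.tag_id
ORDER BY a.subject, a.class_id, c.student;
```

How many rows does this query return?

4

Evaluate left to right. First `classes a LEFT JOIN rel b` on class_id: 8 row(s).
Then INNER JOIN `scores c` on tag_id: keep only rows whose b.tag_id appears in c.
Result: 4 row(s).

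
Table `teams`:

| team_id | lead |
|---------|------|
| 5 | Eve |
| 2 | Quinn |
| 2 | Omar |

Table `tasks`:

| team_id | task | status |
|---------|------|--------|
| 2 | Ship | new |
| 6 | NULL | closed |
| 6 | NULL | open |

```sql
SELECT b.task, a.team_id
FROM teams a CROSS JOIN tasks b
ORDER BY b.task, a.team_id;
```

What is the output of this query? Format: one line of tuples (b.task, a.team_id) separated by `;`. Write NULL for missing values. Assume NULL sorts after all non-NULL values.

(Ship, 2); (Ship, 2); (Ship, 5); (NULL, 2); (NULL, 2); (NULL, 2); (NULL, 2); (NULL, 5); (NULL, 5)

CROSS JOIN pairs every row of `teams` with every row of `tasks`: 3 × 3 = 9 rows.
After projecting and ordering:
b.task | a.team_id
Ship | 2
Ship | 2
Ship | 5
NULL | 2
NULL | 2
NULL | 2
NULL | 2
NULL | 5
NULL | 5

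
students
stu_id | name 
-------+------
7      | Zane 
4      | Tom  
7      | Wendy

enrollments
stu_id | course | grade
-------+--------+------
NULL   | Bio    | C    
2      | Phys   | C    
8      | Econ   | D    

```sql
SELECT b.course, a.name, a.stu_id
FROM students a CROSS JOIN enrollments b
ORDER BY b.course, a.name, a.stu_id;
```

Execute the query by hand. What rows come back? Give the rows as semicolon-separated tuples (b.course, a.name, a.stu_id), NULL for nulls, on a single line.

CROSS JOIN pairs every row of `students` with every row of `enrollments`: 3 × 3 = 9 rows.

(Bio, Tom, 4); (Bio, Wendy, 7); (Bio, Zane, 7); (Econ, Tom, 4); (Econ, Wendy, 7); (Econ, Zane, 7); (Phys, Tom, 4); (Phys, Wendy, 7); (Phys, Zane, 7)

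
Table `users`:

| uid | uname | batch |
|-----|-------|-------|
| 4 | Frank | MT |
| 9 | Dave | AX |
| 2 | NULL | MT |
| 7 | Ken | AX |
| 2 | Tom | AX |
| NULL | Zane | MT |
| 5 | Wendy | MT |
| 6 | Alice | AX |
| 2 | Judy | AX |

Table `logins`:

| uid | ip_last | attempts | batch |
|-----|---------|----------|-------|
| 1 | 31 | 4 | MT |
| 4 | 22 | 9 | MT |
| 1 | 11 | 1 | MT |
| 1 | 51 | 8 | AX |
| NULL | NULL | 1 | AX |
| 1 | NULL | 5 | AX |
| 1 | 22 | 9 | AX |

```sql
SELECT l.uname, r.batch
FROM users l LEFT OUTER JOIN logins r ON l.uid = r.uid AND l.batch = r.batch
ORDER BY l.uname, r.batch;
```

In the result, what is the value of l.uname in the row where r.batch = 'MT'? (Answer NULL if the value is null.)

Frank

LEFT JOIN keeps every row from `users`; unmatched rows get NULL for `logins`'s columns.
Matching on l.uid = r.uid AND l.batch = r.batch. A NULL in a compared column never satisfies the condition.
- l[0] uid=4, batch=MT → 1 match(es) in r → 1 row(s).
- l[1] uid=9, batch=AX → no match; kept with NULLs on the r side.
- l[2] uid=2, batch=MT → no match; kept with NULLs on the r side.
- l[3] uid=7, batch=AX → no match; kept with NULLs on the r side.
- l[4] uid=2, batch=AX → no match; kept with NULLs on the r side.
- l[5] uid=NULL, batch=MT → no match; kept with NULLs on the r side.
- l[6] uid=5, batch=MT → no match; kept with NULLs on the r side.
- l[7] uid=6, batch=AX → no match; kept with NULLs on the r side.
- l[8] uid=2, batch=AX → no match; kept with NULLs on the r side.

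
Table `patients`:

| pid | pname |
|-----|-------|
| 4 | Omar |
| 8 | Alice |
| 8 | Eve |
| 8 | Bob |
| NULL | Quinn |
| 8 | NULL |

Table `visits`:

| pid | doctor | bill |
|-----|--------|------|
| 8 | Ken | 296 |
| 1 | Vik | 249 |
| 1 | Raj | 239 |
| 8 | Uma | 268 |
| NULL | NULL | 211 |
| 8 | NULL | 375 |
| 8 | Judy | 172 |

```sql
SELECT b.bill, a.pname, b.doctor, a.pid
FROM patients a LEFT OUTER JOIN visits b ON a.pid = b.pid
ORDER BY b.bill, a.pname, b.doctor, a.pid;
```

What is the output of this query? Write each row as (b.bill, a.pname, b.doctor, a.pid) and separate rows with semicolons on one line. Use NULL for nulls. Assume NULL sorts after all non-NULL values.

LEFT JOIN keeps every row from `patients`; unmatched rows get NULL for `visits`'s columns.
Matching on a.pid = b.pid. A NULL in a compared column never satisfies the condition.
Matched pairs: 16; unmatched a rows kept: 2.

(172, Alice, Judy, 8); (172, Bob, Judy, 8); (172, Eve, Judy, 8); (172, NULL, Judy, 8); (268, Alice, Uma, 8); (268, Bob, Uma, 8); (268, Eve, Uma, 8); (268, NULL, Uma, 8); (296, Alice, Ken, 8); (296, Bob, Ken, 8); (296, Eve, Ken, 8); (296, NULL, Ken, 8); (375, Alice, NULL, 8); (375, Bob, NULL, 8); (375, Eve, NULL, 8); (375, NULL, NULL, 8); (NULL, Omar, NULL, 4); (NULL, Quinn, NULL, NULL)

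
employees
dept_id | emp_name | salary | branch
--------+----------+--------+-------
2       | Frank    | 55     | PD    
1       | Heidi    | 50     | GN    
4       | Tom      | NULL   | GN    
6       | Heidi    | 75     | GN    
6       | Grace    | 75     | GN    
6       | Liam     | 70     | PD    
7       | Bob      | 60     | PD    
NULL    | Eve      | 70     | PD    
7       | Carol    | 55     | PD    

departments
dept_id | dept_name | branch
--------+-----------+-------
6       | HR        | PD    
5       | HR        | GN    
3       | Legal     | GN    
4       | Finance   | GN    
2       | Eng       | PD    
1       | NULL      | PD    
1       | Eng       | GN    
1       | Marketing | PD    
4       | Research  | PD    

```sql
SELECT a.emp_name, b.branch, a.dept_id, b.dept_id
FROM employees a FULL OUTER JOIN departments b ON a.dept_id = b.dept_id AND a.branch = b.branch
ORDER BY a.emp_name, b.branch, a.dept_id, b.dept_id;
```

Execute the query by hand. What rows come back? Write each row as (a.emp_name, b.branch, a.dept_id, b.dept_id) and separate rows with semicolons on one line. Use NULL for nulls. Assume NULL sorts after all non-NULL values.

FULL OUTER JOIN keeps every row from both sides; unmatched rows get NULL for the other side's columns.
Matching on a.dept_id = b.dept_id AND a.branch = b.branch. A NULL in a compared column never satisfies the condition.
- dept_id=2, branch=PD: 1 matching b row(s), so 1 row(s) emitted.
- dept_id=1, branch=GN: 1 matching b row(s), so 1 row(s) emitted.
- dept_id=4, branch=GN: 1 matching b row(s), so 1 row(s) emitted.
- dept_id=6, branch=GN: no b row matches, row kept with b columns NULL.
- dept_id=6, branch=GN: no b row matches, row kept with b columns NULL.
- dept_id=6, branch=PD: 1 matching b row(s), so 1 row(s) emitted.
- dept_id=7, branch=PD: no b row matches, row kept with b columns NULL.
- dept_id=NULL, branch=PD: no b row matches, row kept with b columns NULL.
- dept_id=7, branch=PD: no b row matches, row kept with b columns NULL.
- 5 row(s) from b found no a partner → padded with NULL.

(Bob, NULL, 7, NULL); (Carol, NULL, 7, NULL); (Eve, NULL, NULL, NULL); (Frank, PD, 2, 2); (Grace, NULL, 6, NULL); (Heidi, GN, 1, 1); (Heidi, NULL, 6, NULL); (Liam, PD, 6, 6); (Tom, GN, 4, 4); (NULL, GN, NULL, 3); (NULL, GN, NULL, 5); (NULL, PD, NULL, 1); (NULL, PD, NULL, 1); (NULL, PD, NULL, 4)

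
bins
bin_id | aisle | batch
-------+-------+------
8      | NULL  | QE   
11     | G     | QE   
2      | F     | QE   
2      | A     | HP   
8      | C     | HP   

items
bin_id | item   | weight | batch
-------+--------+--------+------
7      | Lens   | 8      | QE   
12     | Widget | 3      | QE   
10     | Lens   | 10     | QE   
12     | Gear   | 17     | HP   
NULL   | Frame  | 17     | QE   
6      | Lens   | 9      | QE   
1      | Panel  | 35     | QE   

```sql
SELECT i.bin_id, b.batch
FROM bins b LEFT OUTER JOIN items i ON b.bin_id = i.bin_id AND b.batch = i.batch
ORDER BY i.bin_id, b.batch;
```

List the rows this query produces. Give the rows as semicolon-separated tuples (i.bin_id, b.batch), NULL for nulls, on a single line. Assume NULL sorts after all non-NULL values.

(NULL, HP); (NULL, HP); (NULL, QE); (NULL, QE); (NULL, QE)

LEFT JOIN keeps every row from `bins`; unmatched rows get NULL for `items`'s columns.
Matching on b.bin_id = i.bin_id AND b.batch = i.batch. A NULL in a compared column never satisfies the condition.
Matched pairs: 0; unmatched b rows kept: 5.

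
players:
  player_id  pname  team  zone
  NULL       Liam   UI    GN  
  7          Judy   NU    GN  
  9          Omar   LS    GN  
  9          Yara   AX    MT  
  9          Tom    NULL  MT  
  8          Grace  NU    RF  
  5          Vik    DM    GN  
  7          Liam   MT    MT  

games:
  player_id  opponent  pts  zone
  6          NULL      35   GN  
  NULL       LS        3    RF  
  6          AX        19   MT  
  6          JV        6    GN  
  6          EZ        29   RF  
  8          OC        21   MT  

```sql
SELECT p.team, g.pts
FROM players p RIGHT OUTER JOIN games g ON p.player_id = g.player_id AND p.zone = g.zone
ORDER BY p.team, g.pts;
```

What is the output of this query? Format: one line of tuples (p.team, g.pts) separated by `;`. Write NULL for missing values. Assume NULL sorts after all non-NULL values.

(NULL, 3); (NULL, 6); (NULL, 19); (NULL, 21); (NULL, 29); (NULL, 35)

RIGHT JOIN keeps every row from `games`; unmatched rows get NULL for `players`'s columns.
Matching on p.player_id = g.player_id AND p.zone = g.zone. A NULL in a compared column never satisfies the condition.
- p row (player_id=NULL, zone=GN): no match.
- p row (player_id=7, zone=GN): no match.
- p row (player_id=9, zone=GN): no match.
- p row (player_id=9, zone=MT): no match.
- p row (player_id=9, zone=MT): no match.
- p row (player_id=8, zone=RF): no match.
- p row (player_id=5, zone=GN): no match.
- p row (player_id=7, zone=MT): no match.
- 6 row(s) from g found no p partner → padded with NULL.
After projecting and ordering:
p.team | g.pts
NULL | 3
NULL | 6
NULL | 19
NULL | 21
NULL | 29
NULL | 35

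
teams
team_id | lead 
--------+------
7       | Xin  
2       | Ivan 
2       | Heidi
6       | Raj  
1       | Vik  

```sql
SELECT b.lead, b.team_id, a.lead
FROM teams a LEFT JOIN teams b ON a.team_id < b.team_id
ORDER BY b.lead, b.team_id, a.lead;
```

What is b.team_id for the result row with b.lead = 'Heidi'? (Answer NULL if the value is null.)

2

LEFT JOIN keeps every row from `teams a`; unmatched rows get NULL for `teams b`'s columns.
Matching on a.team_id < b.team_id.
- a (team_id=7) has no partner → padded with NULL.
- a (team_id=2) pairs with 2 row(s) of b.
- a (team_id=2) pairs with 2 row(s) of b.
- a (team_id=6) pairs with 1 row(s) of b.
- a (team_id=1) pairs with 4 row(s) of b.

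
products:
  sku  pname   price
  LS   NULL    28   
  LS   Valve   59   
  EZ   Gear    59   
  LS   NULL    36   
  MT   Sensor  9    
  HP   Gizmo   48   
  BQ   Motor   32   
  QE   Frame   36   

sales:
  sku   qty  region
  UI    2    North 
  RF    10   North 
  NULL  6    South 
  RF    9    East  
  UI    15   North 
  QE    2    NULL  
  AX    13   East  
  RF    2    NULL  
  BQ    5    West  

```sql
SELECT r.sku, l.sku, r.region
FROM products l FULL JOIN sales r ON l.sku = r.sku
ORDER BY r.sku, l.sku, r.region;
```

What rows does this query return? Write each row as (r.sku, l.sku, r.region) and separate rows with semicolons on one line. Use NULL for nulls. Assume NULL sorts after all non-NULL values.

(AX, NULL, East); (BQ, BQ, West); (QE, QE, NULL); (RF, NULL, East); (RF, NULL, North); (RF, NULL, NULL); (UI, NULL, North); (UI, NULL, North); (NULL, EZ, NULL); (NULL, HP, NULL); (NULL, LS, NULL); (NULL, LS, NULL); (NULL, LS, NULL); (NULL, MT, NULL); (NULL, NULL, South)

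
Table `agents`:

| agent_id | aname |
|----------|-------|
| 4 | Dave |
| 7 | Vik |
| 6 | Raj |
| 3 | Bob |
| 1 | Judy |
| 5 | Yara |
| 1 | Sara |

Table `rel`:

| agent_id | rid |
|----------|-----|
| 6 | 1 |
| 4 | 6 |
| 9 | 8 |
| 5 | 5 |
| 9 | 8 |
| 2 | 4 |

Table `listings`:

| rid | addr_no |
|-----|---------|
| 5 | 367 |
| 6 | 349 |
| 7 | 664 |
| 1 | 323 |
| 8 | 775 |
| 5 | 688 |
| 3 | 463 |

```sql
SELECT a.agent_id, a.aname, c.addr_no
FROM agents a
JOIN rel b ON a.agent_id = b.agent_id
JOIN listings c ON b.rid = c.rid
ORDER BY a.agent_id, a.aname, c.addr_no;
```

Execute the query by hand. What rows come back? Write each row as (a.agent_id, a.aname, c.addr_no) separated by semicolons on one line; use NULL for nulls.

Joins associate left-to-right: agents INNER JOIN rel on agent_id gives 3 intermediate row(s).
Then INNER JOIN `listings c` on rid: keep only rows whose b.rid appears in c.

(4, Dave, 349); (5, Yara, 367); (5, Yara, 688); (6, Raj, 323)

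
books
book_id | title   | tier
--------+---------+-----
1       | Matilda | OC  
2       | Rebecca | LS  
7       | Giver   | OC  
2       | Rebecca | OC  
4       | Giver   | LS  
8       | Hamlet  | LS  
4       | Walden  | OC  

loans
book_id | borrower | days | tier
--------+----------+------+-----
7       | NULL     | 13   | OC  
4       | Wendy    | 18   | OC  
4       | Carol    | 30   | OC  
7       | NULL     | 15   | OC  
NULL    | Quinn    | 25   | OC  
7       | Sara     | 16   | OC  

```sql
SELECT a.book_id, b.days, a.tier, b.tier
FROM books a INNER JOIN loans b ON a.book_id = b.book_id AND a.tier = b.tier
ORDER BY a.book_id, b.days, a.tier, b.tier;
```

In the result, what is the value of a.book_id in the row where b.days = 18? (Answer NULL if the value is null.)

4

INNER JOIN keeps only pairs where the ON condition holds.
Matching on a.book_id = b.book_id AND a.tier = b.tier. A NULL in a compared column never satisfies the condition.
- a (book_id=1, tier=OC) has no partner → excluded.
- a (book_id=2, tier=LS) has no partner → excluded.
- a (book_id=7, tier=OC) pairs with 3 row(s) of b.
- a (book_id=2, tier=OC) has no partner → excluded.
- a (book_id=4, tier=LS) has no partner → excluded.
- a (book_id=8, tier=LS) has no partner → excluded.
- a (book_id=4, tier=OC) pairs with 2 row(s) of b.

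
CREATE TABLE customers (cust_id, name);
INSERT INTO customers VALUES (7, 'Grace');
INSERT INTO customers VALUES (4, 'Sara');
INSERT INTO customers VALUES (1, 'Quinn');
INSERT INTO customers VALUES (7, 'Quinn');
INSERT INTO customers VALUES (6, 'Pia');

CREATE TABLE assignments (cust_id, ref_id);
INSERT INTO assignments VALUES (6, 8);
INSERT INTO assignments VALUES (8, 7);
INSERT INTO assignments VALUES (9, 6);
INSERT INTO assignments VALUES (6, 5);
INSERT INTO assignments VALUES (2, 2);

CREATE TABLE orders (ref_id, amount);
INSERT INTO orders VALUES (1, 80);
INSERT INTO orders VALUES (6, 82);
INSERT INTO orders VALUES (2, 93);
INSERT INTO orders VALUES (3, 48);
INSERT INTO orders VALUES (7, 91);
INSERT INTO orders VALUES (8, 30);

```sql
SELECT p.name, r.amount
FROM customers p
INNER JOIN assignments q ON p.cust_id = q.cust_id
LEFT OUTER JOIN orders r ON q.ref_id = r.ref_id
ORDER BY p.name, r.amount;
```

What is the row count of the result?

2

Joins associate left-to-right: customers INNER JOIN assignments on cust_id gives 2 intermediate row(s).
Then LEFT JOIN `orders r` on ref_id: each of those 2 rows is kept; rows whose q.ref_id has no match in r get NULL for r's columns.
Result: 2 row(s).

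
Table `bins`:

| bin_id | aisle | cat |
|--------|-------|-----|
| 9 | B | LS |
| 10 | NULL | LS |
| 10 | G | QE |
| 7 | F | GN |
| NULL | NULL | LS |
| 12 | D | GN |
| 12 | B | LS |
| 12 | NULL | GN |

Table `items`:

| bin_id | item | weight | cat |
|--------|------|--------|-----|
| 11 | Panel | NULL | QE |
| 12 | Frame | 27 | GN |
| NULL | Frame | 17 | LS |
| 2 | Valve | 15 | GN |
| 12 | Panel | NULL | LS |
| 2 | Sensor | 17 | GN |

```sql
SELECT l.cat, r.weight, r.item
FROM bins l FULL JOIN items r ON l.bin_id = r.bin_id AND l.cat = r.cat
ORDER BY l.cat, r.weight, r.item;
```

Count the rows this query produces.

12

FULL OUTER JOIN keeps every row from both sides; unmatched rows get NULL for the other side's columns.
Matching on l.bin_id = r.bin_id AND l.cat = r.cat. A NULL in a compared column never satisfies the condition.
Matched pairs: 3; unmatched l rows kept: 5; unmatched r rows kept: 4.
Total: 3 matched + 9 padded = 12 rows.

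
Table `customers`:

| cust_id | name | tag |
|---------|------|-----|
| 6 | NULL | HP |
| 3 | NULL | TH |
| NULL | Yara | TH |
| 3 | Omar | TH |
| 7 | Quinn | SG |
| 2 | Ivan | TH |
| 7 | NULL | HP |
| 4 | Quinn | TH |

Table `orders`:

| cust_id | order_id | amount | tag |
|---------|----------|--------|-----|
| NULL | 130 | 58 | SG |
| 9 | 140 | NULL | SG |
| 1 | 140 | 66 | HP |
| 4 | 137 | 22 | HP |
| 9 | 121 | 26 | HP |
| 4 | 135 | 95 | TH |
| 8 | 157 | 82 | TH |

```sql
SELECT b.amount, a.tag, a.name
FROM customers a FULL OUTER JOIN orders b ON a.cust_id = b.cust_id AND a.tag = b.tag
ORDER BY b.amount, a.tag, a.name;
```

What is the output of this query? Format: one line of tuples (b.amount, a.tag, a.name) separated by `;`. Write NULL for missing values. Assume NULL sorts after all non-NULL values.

FULL OUTER JOIN keeps every row from both sides; unmatched rows get NULL for the other side's columns.
Matching on a.cust_id = b.cust_id AND a.tag = b.tag. A NULL in a compared column never satisfies the condition.
- cust_id=6, tag=HP: no b row matches, row kept with b columns NULL.
- cust_id=3, tag=TH: no b row matches, row kept with b columns NULL.
- cust_id=NULL, tag=TH: no b row matches, row kept with b columns NULL.
- cust_id=3, tag=TH: no b row matches, row kept with b columns NULL.
- cust_id=7, tag=SG: no b row matches, row kept with b columns NULL.
- cust_id=2, tag=TH: no b row matches, row kept with b columns NULL.
- cust_id=7, tag=HP: no b row matches, row kept with b columns NULL.
- cust_id=4, tag=TH: 1 matching b row(s), so 1 row(s) emitted.
- plus 6 unmatched b row(s), each kept with NULL a columns.

(22, NULL, NULL); (26, NULL, NULL); (58, NULL, NULL); (66, NULL, NULL); (82, NULL, NULL); (95, TH, Quinn); (NULL, HP, NULL); (NULL, HP, NULL); (NULL, SG, Quinn); (NULL, TH, Ivan); (NULL, TH, Omar); (NULL, TH, Yara); (NULL, TH, NULL); (NULL, NULL, NULL)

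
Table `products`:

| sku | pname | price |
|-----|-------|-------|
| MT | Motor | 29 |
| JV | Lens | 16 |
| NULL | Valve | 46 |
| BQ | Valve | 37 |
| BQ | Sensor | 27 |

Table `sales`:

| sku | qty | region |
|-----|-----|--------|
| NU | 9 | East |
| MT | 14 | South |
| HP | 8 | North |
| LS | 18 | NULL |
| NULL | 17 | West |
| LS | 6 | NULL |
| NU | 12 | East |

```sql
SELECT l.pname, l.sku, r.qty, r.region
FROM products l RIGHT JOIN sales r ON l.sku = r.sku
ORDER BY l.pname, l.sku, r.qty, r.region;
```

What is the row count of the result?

7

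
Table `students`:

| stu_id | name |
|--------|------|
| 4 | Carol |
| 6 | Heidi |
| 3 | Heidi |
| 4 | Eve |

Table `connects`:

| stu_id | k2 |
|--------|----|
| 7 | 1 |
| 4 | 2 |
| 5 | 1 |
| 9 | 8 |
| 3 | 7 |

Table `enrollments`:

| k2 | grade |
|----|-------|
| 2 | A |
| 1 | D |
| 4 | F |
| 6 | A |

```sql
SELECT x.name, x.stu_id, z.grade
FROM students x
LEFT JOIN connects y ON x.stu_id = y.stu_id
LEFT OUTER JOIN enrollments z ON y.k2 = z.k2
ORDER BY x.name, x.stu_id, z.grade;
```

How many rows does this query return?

4

Evaluate left to right. First `students x LEFT JOIN connects y` on stu_id: 4 row(s).
Then LEFT JOIN `enrollments z` on k2: each of those 4 rows is kept; rows whose y.k2 has no match in z get NULL for z's columns.
Result: 4 row(s).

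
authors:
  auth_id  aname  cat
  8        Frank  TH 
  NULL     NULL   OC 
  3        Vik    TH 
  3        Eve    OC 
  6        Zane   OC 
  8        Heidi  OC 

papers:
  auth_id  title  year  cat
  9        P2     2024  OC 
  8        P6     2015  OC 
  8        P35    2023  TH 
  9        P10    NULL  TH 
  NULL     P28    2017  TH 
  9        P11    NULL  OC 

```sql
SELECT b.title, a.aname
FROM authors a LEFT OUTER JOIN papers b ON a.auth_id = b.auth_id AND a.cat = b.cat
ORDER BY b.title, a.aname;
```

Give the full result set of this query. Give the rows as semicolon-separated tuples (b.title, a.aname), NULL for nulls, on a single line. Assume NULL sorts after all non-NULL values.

(P35, Frank); (P6, Heidi); (NULL, Eve); (NULL, Vik); (NULL, Zane); (NULL, NULL)

LEFT JOIN keeps every row from `authors`; unmatched rows get NULL for `papers`'s columns.
Matching on a.auth_id = b.auth_id AND a.cat = b.cat. A NULL in a compared column never satisfies the condition.
- auth_id=8, cat=TH: 1 matching b row(s), so 1 row(s) emitted.
- auth_id=NULL, cat=OC: no b row matches, row kept with b columns NULL.
- auth_id=3, cat=TH: no b row matches, row kept with b columns NULL.
- auth_id=3, cat=OC: no b row matches, row kept with b columns NULL.
- auth_id=6, cat=OC: no b row matches, row kept with b columns NULL.
- auth_id=8, cat=OC: 1 matching b row(s), so 1 row(s) emitted.
After projecting and ordering:
b.title | a.aname
P35 | Frank
P6 | Heidi
NULL | Eve
NULL | Vik
NULL | Zane
NULL | NULL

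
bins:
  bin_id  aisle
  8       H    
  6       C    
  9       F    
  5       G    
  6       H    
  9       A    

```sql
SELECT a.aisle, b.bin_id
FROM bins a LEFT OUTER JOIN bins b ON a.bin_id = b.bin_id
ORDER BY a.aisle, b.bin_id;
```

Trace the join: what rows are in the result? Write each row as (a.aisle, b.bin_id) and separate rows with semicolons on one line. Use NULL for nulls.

LEFT JOIN keeps every row from `bins a`; unmatched rows get NULL for `bins b`'s columns.
Matching on a.bin_id = b.bin_id.
- a (bin_id=8) pairs with 1 row(s) of b.
- a (bin_id=6) pairs with 2 row(s) of b.
- a (bin_id=9) pairs with 2 row(s) of b.
- a (bin_id=5) pairs with 1 row(s) of b.
- a (bin_id=6) pairs with 2 row(s) of b.
- a (bin_id=9) pairs with 2 row(s) of b.
After projecting and ordering:
a.aisle | b.bin_id
A | 9
A | 9
C | 6
C | 6
F | 9
F | 9
G | 5
H | 6
H | 6
H | 8

(A, 9); (A, 9); (C, 6); (C, 6); (F, 9); (F, 9); (G, 5); (H, 6); (H, 6); (H, 8)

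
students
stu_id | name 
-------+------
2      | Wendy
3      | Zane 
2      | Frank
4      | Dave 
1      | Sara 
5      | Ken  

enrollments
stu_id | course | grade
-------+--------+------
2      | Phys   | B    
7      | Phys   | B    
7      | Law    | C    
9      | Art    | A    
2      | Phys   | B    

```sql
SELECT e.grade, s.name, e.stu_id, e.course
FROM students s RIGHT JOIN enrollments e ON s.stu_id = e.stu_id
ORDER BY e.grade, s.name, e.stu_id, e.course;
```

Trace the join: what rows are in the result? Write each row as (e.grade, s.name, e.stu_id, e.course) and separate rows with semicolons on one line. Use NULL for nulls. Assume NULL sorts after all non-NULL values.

(A, NULL, 9, Art); (B, Frank, 2, Phys); (B, Frank, 2, Phys); (B, Wendy, 2, Phys); (B, Wendy, 2, Phys); (B, NULL, 7, Phys); (C, NULL, 7, Law)

RIGHT JOIN keeps every row from `enrollments`; unmatched rows get NULL for `students`'s columns.
Matching on s.stu_id = e.stu_id.
- s (stu_id=2) pairs with 2 row(s) of e.
- s (stu_id=3) has no partner in e.
- s (stu_id=2) pairs with 2 row(s) of e.
- s (stu_id=4) has no partner in e.
- s (stu_id=1) has no partner in e.
- s (stu_id=5) has no partner in e.
- 3 e row(s) had no s match → kept, s columns NULL.
After projecting and ordering:
e.grade | s.name | e.stu_id | e.course
A | NULL | 9 | Art
B | Frank | 2 | Phys
B | Frank | 2 | Phys
B | Wendy | 2 | Phys
B | Wendy | 2 | Phys
B | NULL | 7 | Phys
C | NULL | 7 | Law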